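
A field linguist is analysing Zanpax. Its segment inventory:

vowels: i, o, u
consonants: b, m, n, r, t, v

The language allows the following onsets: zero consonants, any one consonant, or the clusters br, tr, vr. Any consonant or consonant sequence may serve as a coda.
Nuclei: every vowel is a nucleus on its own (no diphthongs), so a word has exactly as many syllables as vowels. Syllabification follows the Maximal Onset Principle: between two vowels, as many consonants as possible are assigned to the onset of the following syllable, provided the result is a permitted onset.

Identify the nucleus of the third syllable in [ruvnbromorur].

The vowels are u, o, o, u — 4 nuclei, so 4 syllables.
The third nucleus (vowel 3 from the left) is /o/.

o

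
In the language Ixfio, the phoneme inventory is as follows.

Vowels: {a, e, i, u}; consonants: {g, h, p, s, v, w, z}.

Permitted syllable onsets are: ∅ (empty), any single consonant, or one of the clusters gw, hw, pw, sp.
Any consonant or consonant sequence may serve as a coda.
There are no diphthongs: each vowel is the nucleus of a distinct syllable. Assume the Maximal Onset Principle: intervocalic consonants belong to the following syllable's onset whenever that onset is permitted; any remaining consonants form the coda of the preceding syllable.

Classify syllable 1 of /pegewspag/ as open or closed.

The vowels are e, e, a — 3 nuclei, so 3 syllables.
/e…e/ gap (V1→V2): just /g/ — single C goes to the following onset.
/e…a/ gap (V2→V3): /wsp/ splits as /w/ + /sp/ (/sp/ is the longest suffix that is a licit onset).
Result: pe.gew.spag.
Syllable 1 is /pe/; it ends in its nucleus with no coda, so it is open.

open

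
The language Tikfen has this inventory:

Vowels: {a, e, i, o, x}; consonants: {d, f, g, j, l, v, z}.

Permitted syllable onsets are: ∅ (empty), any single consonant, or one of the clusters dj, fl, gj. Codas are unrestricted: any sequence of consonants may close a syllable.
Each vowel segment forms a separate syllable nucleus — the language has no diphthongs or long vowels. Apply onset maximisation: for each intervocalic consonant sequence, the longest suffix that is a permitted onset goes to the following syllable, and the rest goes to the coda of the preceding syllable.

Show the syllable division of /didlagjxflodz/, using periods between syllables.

did.la.gjx.flodz

The vowels are i, a, x, o — 4 nuclei, so 4 syllables.
/i…a/ gap (V1→V2): /dl/ — longest licit onset from the right is /l/, leaving /d/ as coda.
/a…x/ gap (V2→V3): /gj/ — entire cluster is a permitted onset → onset /gj/, coda ∅.
/x…o/ gap (V3→V4): /fl/ — entire cluster is a permitted onset → onset /fl/, coda ∅.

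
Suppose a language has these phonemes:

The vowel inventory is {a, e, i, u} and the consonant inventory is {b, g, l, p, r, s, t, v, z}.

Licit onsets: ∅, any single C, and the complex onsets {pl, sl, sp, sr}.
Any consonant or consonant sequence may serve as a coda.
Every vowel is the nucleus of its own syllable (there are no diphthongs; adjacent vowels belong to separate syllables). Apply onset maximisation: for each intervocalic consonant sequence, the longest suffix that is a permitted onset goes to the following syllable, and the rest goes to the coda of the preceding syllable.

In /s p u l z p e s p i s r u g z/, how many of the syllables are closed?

The vowels are u, e, i, u — 4 nuclei, so 4 syllables.
/u…e/ gap (V1→V2): cluster /lzp/ — the longest permitted-onset suffix is /p/; onset = /p/, preceding coda = /lz/.
/e…i/ gap (V2→V3): /sp/ — entire cluster is a permitted onset → onset /sp/, coda ∅.
/i…u/ gap (V3→V4): /sr/ — entire cluster is a permitted onset → onset /sr/, coda ∅.
Putting it together: spulz.pe.spi.srugz.
Classifying each syllable: /spulz/ (closed), /pe/ (open), /spi/ (open), /srugz/ (closed).
Closed syllables: 2.

2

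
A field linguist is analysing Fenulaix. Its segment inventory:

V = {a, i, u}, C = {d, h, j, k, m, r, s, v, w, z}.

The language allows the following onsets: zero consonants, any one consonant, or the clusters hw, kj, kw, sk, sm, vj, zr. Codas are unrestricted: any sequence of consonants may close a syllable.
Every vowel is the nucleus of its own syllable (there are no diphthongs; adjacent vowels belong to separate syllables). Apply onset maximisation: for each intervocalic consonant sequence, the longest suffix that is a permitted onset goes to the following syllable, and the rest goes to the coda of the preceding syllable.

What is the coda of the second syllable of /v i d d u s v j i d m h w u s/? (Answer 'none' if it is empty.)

s

The vowels are i, u, i, u — 4 nuclei, so 4 syllables.
/i…u/ gap (V1→V2): /dd/ splits as /d/ + /d/ (/d/ is the longest suffix that is a licit onset).
/u…i/ gap (V2→V3): /svj/ — longest licit onset from the right is /vj/, leaving /s/ as coda.
/i…u/ gap (V3→V4): /dmhw/; trying suffixes from longest down, /hw/ is the first permitted one, so coda /dm/ | onset /hw/.
So the parse is vid.dus.vjidm.hwus.
Syllable 2 is /dus/: onset /d/, nucleus /u/, coda /s/.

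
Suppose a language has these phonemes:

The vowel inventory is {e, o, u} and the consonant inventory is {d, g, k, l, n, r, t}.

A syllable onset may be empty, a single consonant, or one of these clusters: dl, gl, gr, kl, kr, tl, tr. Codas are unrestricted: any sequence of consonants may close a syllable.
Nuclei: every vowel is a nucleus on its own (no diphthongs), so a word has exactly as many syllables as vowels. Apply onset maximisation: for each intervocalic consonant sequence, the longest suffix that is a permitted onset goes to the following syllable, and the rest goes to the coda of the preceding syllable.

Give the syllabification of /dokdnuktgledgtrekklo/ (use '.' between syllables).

Nuclei (vowels): o, u, e, e, o → 5 syllables.
V1 /o/ – V2 /u/: /kdn/; trying suffixes from longest down, /n/ is the first permitted one, so coda /kd/ | onset /n/.
V2 /u/ – V3 /e/: cluster /ktgl/ — the longest permitted-onset suffix is /gl/; onset = /gl/, preceding coda = /kt/.
V3 /e/ – V4 /e/: /dgtr/ — longest licit onset from the right is /tr/, leaving /dg/ as coda.
V4 /e/ – V5 /o/: /kkl/ splits as /k/ + /kl/ (/kl/ is the longest suffix that is a licit onset).

dokd.nukt.gledg.trek.klo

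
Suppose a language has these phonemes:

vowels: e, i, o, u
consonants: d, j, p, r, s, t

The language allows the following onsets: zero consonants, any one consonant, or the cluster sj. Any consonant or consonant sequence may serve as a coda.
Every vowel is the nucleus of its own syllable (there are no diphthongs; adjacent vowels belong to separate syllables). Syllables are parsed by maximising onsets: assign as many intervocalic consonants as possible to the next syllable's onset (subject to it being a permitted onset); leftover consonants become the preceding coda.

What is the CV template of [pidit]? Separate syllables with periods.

Vowels present: i, i; each is a nucleus, giving 2 syllables.
/i…i/ gap (V1→V2): just /d/ — single C goes to the following onset.
Result: pi.dit.
Mapping each syllable to C/V: /pi/ → CV, /dit/ → CVC.

CV.CVC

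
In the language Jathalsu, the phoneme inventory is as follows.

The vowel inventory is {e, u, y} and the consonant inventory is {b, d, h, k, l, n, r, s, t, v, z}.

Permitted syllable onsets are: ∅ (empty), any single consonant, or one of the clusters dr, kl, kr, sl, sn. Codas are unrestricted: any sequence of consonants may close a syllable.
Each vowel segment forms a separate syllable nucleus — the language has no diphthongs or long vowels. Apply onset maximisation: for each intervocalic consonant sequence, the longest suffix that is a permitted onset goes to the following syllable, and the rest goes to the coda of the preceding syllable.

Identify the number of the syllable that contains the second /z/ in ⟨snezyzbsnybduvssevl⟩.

2

The vowels are e, y, y, u, e — 5 nuclei, so 5 syllables.
Between /e/ (V1) and /y/ (V2): /z/ → onset of the next syllable (single consonants are always licit onsets).
Between /y/ (V2) and /y/ (V3): cluster /zbsn/ — the longest permitted-onset suffix is /sn/; onset = /sn/, preceding coda = /zb/.
Between /y/ (V3) and /u/ (V4): /bd/ — longest licit onset from the right is /d/, leaving /b/ as coda.
Between /u/ (V4) and /e/ (V5): cluster /vss/ — the longest permitted-onset suffix is /s/; onset = /s/, preceding coda = /vs/.
Syllabification: sne.zyzb.snyb.duvs.sevl.
The second /z/ is in the coda of syllable 2 (/zyzb/).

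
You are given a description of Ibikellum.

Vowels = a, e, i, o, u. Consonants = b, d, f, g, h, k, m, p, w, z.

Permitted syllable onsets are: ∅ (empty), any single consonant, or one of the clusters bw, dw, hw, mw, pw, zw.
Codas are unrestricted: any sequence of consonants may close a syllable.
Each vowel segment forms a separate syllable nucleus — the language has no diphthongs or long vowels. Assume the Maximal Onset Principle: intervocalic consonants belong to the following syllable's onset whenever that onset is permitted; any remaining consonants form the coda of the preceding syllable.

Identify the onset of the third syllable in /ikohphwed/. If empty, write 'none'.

The vowels are i, o, e — 3 nuclei, so 3 syllables.
σ1/σ2 boundary: /k/ → onset of the next syllable (single consonants are always licit onsets).
σ2/σ3 boundary: /hphw/ — longest licit onset from the right is /hw/, leaving /hp/ as coda.
Syllabification: i.kohp.hwed.
Syllable 3 is /hwed/: onset /hw/, nucleus /e/, coda /d/.

hw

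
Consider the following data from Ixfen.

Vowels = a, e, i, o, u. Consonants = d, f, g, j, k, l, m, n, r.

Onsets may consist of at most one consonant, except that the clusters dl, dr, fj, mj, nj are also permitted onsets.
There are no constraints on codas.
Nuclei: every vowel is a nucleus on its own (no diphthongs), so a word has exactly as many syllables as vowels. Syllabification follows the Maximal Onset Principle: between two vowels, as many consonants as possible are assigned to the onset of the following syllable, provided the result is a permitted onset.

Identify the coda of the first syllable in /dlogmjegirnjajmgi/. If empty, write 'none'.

g

Nuclei (vowels): o, e, i, a, i → 5 syllables.
σ1/σ2 boundary: /gmj/ splits as /g/ + /mj/ (/mj/ is the longest suffix that is a licit onset).
σ2/σ3 boundary: /g/ is a single consonant, so it becomes the next onset.
σ3/σ4 boundary: cluster /rnj/ — the longest permitted-onset suffix is /nj/; onset = /nj/, preceding coda = /r/.
σ4/σ5 boundary: /jmg/ splits as /jm/ + /g/ (/g/ is the longest suffix that is a licit onset).
So the parse is dlog.mje.gir.njajm.gi.
Syllable 1 is /dlog/: onset /dl/, nucleus /o/, coda /g/.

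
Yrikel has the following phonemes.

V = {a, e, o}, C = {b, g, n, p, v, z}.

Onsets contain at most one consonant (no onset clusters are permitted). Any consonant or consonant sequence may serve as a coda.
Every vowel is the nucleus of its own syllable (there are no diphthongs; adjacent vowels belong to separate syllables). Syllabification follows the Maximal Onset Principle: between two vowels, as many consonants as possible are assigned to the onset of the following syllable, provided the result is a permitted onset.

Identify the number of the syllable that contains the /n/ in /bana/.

2

Nuclei (vowels): a, a → 2 syllables.
Between /a/ (V1) and /a/ (V2): just /n/ — single C goes to the following onset.
So the parse is ba.na.
The /n/ is in the onset of syllable 2 (/na/).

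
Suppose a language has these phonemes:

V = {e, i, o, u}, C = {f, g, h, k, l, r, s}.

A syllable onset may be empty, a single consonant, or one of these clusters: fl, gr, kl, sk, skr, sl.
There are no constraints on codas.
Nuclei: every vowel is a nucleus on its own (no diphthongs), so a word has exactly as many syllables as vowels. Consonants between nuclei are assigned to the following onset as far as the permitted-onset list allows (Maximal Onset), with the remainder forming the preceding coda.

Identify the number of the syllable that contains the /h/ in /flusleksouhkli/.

The vowels are u, e, o, u, i — 5 nuclei, so 5 syllables.
/u…e/ gap (V1→V2): /sl/ is a licit onset in full, so it all attaches to the next syllable.
/e…o/ gap (V2→V3): /ks/; trying suffixes from longest down, /s/ is the first permitted one, so coda /k/ | onset /s/.
/o…u/ gap (V3→V4): no consonants, so the boundary falls immediately after /o/.
/u…i/ gap (V4→V5): /hkl/ splits as /h/ + /kl/ (/kl/ is the longest suffix that is a licit onset).
Result: flu.slek.so.uh.kli.
The /h/ is in the coda of syllable 4 (/uh/).

4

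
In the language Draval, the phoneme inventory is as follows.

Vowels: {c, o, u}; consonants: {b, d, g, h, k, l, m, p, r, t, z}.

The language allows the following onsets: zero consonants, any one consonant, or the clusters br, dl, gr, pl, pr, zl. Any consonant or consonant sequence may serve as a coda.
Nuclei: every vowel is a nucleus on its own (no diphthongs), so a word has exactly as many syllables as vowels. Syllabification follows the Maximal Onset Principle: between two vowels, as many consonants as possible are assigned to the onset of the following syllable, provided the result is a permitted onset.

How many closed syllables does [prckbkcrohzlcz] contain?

3

Nuclei (vowels): c, c, o, c → 4 syllables.
Between /c/ (V1) and /c/ (V2): /kbk/ — longest licit onset from the right is /k/, leaving /kb/ as coda.
Between /c/ (V2) and /o/ (V3): just /r/ — single C goes to the following onset.
Between /o/ (V3) and /c/ (V4): /hzl/; trying suffixes from longest down, /zl/ is the first permitted one, so coda /h/ | onset /zl/.
Putting it together: prckb.kc.roh.zlcz.
Classifying each syllable: /prckb/ (closed), /kc/ (open), /roh/ (closed), /zlcz/ (closed).
Closed syllables: 3.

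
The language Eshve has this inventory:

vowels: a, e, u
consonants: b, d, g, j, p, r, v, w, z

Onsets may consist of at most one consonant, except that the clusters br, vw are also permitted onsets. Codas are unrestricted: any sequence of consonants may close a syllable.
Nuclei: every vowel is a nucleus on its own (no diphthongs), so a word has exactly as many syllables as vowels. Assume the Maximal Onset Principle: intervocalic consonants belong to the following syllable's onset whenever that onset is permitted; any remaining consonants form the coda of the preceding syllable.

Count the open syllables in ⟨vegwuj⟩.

0

Nuclei (vowels): e, u → 2 syllables.
σ1/σ2 boundary: /gw/; trying suffixes from longest down, /w/ is the first permitted one, so coda /g/ | onset /w/.
Putting it together: veg.wuj.
Classifying each syllable: /veg/ (closed), /wuj/ (closed).
Open syllables: 0.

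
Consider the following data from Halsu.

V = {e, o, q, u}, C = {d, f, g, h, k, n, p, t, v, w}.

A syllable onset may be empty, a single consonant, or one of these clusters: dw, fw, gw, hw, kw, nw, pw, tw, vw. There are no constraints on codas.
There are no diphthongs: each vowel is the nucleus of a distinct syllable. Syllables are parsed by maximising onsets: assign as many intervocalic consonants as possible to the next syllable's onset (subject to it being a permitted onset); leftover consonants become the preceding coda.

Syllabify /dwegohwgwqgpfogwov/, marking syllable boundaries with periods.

Nuclei (vowels): e, o, q, o, o → 5 syllables.
V1 /e/ – V2 /o/: /g/ is a single consonant, so it becomes the next onset.
V2 /o/ – V3 /q/: /hwgw/ splits as /hw/ + /gw/ (/gw/ is the longest suffix that is a licit onset).
V3 /q/ – V4 /o/: /gpf/; trying suffixes from longest down, /f/ is the first permitted one, so coda /gp/ | onset /f/.
V4 /o/ – V5 /o/: /gw/ — entire cluster is a permitted onset → onset /gw/, coda ∅.

dwe.gohw.gwqgp.fo.gwov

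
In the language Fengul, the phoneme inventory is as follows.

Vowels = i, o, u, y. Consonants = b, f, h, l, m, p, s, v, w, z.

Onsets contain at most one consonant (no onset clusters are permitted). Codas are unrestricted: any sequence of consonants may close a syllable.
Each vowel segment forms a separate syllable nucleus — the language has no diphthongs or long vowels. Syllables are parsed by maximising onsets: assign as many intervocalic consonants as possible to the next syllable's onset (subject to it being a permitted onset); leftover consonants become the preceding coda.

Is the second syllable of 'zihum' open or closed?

closed

The vowels are i, u — 2 nuclei, so 2 syllables.
σ1/σ2 boundary: just /h/ — single C goes to the following onset.
Putting it together: zi.hum.
Syllable 2 is /hum/ with coda /m/, so it is closed.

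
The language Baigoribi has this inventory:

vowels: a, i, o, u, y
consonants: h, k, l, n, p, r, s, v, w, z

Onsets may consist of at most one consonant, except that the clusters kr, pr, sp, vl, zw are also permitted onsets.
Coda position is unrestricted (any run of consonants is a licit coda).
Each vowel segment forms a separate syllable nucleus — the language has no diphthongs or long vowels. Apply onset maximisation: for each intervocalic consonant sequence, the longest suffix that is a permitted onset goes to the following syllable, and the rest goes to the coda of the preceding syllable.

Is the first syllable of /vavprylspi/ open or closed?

closed

The vowels are a, y, i — 3 nuclei, so 3 syllables.
/a…y/ gap (V1→V2): /vpr/ — longest licit onset from the right is /pr/, leaving /v/ as coda.
/y…i/ gap (V2→V3): /lsp/; trying suffixes from longest down, /sp/ is the first permitted one, so coda /l/ | onset /sp/.
So the parse is vav.pryl.spi.
Syllable 1 is /vav/ with coda /v/, so it is closed.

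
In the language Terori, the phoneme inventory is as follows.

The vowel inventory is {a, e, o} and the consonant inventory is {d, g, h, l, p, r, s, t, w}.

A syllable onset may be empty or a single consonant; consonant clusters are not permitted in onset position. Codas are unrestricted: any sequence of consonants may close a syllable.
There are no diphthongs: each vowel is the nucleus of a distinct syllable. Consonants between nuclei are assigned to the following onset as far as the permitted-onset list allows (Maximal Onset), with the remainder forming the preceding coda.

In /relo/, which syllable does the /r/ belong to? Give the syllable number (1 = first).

The vowels are e, o — 2 nuclei, so 2 syllables.
V1 /e/ – V2 /o/: /l/ is a single consonant, so it becomes the next onset.
Result: re.lo.
The /r/ is in the onset of syllable 1 (/re/).

1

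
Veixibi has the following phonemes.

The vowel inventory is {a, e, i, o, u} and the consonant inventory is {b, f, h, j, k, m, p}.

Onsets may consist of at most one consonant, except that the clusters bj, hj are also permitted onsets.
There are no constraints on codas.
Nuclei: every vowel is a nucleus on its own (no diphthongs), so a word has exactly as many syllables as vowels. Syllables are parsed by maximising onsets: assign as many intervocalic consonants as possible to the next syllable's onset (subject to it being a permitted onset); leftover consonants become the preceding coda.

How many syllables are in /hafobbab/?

The vowels are a, o, a — 3 nuclei, so 3 syllables.

3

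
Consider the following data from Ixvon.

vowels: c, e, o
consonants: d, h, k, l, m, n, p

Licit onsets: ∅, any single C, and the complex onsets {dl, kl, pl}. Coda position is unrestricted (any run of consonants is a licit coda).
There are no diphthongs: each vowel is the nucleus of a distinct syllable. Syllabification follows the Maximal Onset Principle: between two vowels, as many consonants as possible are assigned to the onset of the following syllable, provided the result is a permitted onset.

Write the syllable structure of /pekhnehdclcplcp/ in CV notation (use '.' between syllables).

CVCC.CVC.CV.CV.CCVC

The vowels are e, e, c, c, c — 5 nuclei, so 5 syllables.
σ1/σ2 boundary: cluster /khn/ — the longest permitted-onset suffix is /n/; onset = /n/, preceding coda = /kh/.
σ2/σ3 boundary: /hd/ — longest licit onset from the right is /d/, leaving /h/ as coda.
σ3/σ4 boundary: just /l/ — single C goes to the following onset.
σ4/σ5 boundary: cluster /pl/ — /pl/ is itself a permitted onset, so the whole cluster goes right; preceding coda = ∅.
Putting it together: pekh.neh.dc.lc.plcp.
Mapping each syllable to C/V: /pekh/ → CVCC, /neh/ → CVC, /dc/ → CV, /lc/ → CV, /plcp/ → CCVC.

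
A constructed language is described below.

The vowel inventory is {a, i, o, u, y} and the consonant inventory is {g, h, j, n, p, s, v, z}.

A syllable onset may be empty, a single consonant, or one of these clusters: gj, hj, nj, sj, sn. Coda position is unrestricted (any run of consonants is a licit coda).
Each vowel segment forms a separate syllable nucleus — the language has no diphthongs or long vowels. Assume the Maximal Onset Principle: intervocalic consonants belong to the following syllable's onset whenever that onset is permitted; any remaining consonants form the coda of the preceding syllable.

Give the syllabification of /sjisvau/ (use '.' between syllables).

sjis.va.u

Vowels present: i, a, u; each is a nucleus, giving 3 syllables.
V1 /i/ – V2 /a/: /sv/ — longest licit onset from the right is /v/, leaving /s/ as coda.
V2 /a/ – V3 /u/: no consonants, so the boundary falls immediately after /a/.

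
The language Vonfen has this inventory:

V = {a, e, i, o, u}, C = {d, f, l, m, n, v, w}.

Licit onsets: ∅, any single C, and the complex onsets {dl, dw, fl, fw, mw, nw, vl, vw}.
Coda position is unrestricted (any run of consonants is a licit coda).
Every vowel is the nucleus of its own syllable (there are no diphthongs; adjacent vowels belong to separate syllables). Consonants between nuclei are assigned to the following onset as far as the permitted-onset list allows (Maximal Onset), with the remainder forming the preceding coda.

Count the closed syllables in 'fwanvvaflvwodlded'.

The vowels are a, a, o, e — 4 nuclei, so 4 syllables.
V1 /a/ – V2 /a/: /nvv/ splits as /nv/ + /v/ (/v/ is the longest suffix that is a licit onset).
V2 /a/ – V3 /o/: /flvw/ — longest licit onset from the right is /vw/, leaving /fl/ as coda.
V3 /o/ – V4 /e/: /dld/ — longest licit onset from the right is /d/, leaving /dl/ as coda.
So the parse is fwanv.vafl.vwodl.ded.
Classifying each syllable: /fwanv/ (closed), /vafl/ (closed), /vwodl/ (closed), /ded/ (closed).
Closed syllables: 4.

4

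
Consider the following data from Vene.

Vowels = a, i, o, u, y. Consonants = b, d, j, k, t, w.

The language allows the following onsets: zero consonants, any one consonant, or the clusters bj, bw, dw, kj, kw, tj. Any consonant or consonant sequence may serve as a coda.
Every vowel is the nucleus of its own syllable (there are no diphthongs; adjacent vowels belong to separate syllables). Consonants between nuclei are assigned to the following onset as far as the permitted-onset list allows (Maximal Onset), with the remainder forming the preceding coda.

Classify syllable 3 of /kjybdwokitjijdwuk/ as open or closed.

Nuclei (vowels): y, o, i, i, u → 5 syllables.
V1 /y/ – V2 /o/: cluster /bdw/ — the longest permitted-onset suffix is /dw/; onset = /dw/, preceding coda = /b/.
V2 /o/ – V3 /i/: /k/ → onset of the next syllable (single consonants are always licit onsets).
V3 /i/ – V4 /i/: cluster /tj/ — /tj/ is itself a permitted onset, so the whole cluster goes right; preceding coda = ∅.
V4 /i/ – V5 /u/: cluster /jdw/ — the longest permitted-onset suffix is /dw/; onset = /dw/, preceding coda = /j/.
Result: kjyb.dwo.ki.tjij.dwuk.
Syllable 3 is /ki/; it ends in its nucleus with no coda, so it is open.

open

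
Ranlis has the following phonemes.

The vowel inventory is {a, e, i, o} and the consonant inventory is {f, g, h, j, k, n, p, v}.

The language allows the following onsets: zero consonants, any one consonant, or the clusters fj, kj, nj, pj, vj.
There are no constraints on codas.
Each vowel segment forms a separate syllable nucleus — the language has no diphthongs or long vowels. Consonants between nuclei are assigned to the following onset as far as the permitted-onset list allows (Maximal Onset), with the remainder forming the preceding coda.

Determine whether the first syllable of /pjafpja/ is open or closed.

The vowels are a, a — 2 nuclei, so 2 syllables.
σ1/σ2 boundary: /fpj/; trying suffixes from longest down, /pj/ is the first permitted one, so coda /f/ | onset /pj/.
Putting it together: pjaf.pja.
Syllable 1 is /pjaf/ with coda /f/, so it is closed.

closed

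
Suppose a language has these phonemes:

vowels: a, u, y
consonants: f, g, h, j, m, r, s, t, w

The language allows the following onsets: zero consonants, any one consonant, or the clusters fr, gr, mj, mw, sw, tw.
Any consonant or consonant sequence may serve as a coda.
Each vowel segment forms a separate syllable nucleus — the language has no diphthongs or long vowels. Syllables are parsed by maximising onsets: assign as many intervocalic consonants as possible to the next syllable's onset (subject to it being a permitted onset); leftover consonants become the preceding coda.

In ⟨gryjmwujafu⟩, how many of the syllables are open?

3

Nuclei (vowels): y, u, a, u → 4 syllables.
σ1/σ2 boundary: /jmw/; trying suffixes from longest down, /mw/ is the first permitted one, so coda /j/ | onset /mw/.
σ2/σ3 boundary: /j/ → onset of the next syllable (single consonants are always licit onsets).
σ3/σ4 boundary: /f/ is a single consonant, so it becomes the next onset.
Result: gryj.mwu.ja.fu.
Classifying each syllable: /gryj/ (closed), /mwu/ (open), /ja/ (open), /fu/ (open).
Open syllables: 3.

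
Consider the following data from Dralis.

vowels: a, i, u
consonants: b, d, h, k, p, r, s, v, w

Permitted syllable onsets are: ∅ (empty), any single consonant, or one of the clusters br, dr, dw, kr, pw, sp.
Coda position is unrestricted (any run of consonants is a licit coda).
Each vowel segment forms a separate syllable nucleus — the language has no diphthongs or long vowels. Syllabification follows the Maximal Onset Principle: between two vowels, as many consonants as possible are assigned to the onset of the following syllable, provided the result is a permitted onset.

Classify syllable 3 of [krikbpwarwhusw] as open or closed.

Nuclei (vowels): i, a, u → 3 syllables.
V1 /i/ – V2 /a/: cluster /kbpw/ — the longest permitted-onset suffix is /pw/; onset = /pw/, preceding coda = /kb/.
V2 /a/ – V3 /u/: /rwh/ splits as /rw/ + /h/ (/h/ is the longest suffix that is a licit onset).
Result: krikb.pwarw.husw.
Syllable 3 is /husw/ with coda /sw/, so it is closed.

closed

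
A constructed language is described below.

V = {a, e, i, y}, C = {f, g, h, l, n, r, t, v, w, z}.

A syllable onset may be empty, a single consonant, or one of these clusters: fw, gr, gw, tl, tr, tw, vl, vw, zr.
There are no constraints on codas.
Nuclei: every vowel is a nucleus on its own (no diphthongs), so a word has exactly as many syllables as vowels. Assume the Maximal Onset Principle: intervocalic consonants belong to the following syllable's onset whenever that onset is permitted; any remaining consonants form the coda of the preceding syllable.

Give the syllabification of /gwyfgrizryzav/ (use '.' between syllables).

Vowels present: y, i, y, a; each is a nucleus, giving 4 syllables.
V1 /y/ – V2 /i/: /fgr/ splits as /f/ + /gr/ (/gr/ is the longest suffix that is a licit onset).
V2 /i/ – V3 /y/: cluster /zr/ — /zr/ is itself a permitted onset, so the whole cluster goes right; preceding coda = ∅.
V3 /y/ – V4 /a/: just /z/ — single C goes to the following onset.

gwyf.gri.zry.zav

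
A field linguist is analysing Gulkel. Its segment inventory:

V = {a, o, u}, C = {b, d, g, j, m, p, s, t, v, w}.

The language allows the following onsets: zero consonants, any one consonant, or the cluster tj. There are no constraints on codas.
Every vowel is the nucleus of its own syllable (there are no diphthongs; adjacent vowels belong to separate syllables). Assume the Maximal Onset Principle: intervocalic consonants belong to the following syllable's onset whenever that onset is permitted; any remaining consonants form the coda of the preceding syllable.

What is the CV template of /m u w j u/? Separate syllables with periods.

CVC.CV

The vowels are u, u — 2 nuclei, so 2 syllables.
V1 /u/ – V2 /u/: /wj/ — longest licit onset from the right is /j/, leaving /w/ as coda.
Result: muw.ju.
Mapping each syllable to C/V: /muw/ → CVC, /ju/ → CV.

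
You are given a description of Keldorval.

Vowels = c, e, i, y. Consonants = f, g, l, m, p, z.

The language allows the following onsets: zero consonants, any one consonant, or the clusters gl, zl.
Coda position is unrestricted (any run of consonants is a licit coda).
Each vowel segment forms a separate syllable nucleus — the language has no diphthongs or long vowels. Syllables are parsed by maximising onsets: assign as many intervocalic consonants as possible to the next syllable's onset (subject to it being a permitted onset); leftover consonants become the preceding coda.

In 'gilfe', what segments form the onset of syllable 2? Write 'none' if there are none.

f

The vowels are i, e — 2 nuclei, so 2 syllables.
σ1/σ2 boundary: cluster /lf/ — the longest permitted-onset suffix is /f/; onset = /f/, preceding coda = /l/.
Result: gil.fe.
Syllable 2 is /fe/: onset /f/, nucleus /e/, coda ∅.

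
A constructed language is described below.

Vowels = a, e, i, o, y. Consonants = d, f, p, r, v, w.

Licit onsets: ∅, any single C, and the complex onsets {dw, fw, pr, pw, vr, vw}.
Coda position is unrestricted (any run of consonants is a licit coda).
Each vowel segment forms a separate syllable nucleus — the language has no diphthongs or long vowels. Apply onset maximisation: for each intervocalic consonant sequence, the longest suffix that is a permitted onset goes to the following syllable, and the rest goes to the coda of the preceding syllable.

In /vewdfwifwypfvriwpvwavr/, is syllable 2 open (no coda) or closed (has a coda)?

Vowels present: e, i, y, i, a; each is a nucleus, giving 5 syllables.
/e…i/ gap (V1→V2): /wdfw/ splits as /wd/ + /fw/ (/fw/ is the longest suffix that is a licit onset).
/i…y/ gap (V2→V3): /fw/ is a licit onset in full, so it all attaches to the next syllable.
/y…i/ gap (V3→V4): /pfvr/; trying suffixes from longest down, /vr/ is the first permitted one, so coda /pf/ | onset /vr/.
/i…a/ gap (V4→V5): /wpvw/ splits as /wp/ + /vw/ (/vw/ is the longest suffix that is a licit onset).
Putting it together: vewd.fwi.fwypf.vriwp.vwavr.
Syllable 2 is /fwi/; it ends in its nucleus with no coda, so it is open.

open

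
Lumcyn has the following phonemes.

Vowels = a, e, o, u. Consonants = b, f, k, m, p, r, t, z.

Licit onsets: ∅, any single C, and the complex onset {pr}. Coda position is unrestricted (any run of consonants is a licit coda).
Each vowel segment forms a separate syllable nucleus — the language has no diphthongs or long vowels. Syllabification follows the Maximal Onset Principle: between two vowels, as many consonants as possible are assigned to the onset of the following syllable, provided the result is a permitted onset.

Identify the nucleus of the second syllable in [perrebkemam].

e

Nuclei (vowels): e, e, e, a → 4 syllables.
The second nucleus (vowel 2 from the left) is /e/.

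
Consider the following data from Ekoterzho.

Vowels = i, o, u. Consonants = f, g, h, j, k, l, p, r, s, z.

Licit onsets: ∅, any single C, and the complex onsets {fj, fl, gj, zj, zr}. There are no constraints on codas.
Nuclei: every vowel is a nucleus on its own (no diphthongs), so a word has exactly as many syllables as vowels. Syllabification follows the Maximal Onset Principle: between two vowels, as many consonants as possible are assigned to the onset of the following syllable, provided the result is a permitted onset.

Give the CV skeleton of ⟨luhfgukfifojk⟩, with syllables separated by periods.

Vowels present: u, u, i, o; each is a nucleus, giving 4 syllables.
Between /u/ (V1) and /u/ (V2): /hfg/; trying suffixes from longest down, /g/ is the first permitted one, so coda /hf/ | onset /g/.
Between /u/ (V2) and /i/ (V3): /kf/; trying suffixes from longest down, /f/ is the first permitted one, so coda /k/ | onset /f/.
Between /i/ (V3) and /o/ (V4): /f/ is a single consonant, so it becomes the next onset.
So the parse is luhf.guk.fi.fojk.
Mapping each syllable to C/V: /luhf/ → CVCC, /guk/ → CVC, /fi/ → CV, /fojk/ → CVCC.

CVCC.CVC.CV.CVCC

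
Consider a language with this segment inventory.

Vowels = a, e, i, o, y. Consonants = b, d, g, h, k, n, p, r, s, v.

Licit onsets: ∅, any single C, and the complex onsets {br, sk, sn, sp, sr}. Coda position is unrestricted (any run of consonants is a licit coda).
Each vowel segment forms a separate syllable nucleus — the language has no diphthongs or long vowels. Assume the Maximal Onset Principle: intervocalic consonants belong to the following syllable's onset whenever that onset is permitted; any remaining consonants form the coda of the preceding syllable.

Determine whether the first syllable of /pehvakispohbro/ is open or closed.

Vowels present: e, a, i, o, o; each is a nucleus, giving 5 syllables.
Between /e/ (V1) and /a/ (V2): /hv/; trying suffixes from longest down, /v/ is the first permitted one, so coda /h/ | onset /v/.
Between /a/ (V2) and /i/ (V3): /k/ is a single consonant, so it becomes the next onset.
Between /i/ (V3) and /o/ (V4): cluster /sp/ — /sp/ is itself a permitted onset, so the whole cluster goes right; preceding coda = ∅.
Between /o/ (V4) and /o/ (V5): /hbr/ splits as /h/ + /br/ (/br/ is the longest suffix that is a licit onset).
Result: peh.va.ki.spoh.bro.
Syllable 1 is /peh/ with coda /h/, so it is closed.

closed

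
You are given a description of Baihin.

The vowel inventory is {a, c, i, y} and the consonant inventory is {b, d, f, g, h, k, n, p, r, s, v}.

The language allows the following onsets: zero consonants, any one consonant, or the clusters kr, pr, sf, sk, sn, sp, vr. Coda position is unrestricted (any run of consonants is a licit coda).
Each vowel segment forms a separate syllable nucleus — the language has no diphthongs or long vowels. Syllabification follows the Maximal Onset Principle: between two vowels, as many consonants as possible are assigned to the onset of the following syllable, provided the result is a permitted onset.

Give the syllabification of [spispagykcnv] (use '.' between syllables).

The vowels are i, a, y, c — 4 nuclei, so 4 syllables.
σ1/σ2 boundary: cluster /sp/ — /sp/ is itself a permitted onset, so the whole cluster goes right; preceding coda = ∅.
σ2/σ3 boundary: just /g/ — single C goes to the following onset.
σ3/σ4 boundary: just /k/ — single C goes to the following onset.

spi.spa.gy.kcnv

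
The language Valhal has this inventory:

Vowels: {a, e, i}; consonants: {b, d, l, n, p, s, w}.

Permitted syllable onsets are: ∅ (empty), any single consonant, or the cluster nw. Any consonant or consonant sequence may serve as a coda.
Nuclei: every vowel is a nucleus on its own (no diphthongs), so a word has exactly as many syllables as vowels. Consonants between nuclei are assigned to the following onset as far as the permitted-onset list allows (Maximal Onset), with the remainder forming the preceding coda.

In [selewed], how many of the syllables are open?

The vowels are e, e, e — 3 nuclei, so 3 syllables.
σ1/σ2 boundary: /l/ → onset of the next syllable (single consonants are always licit onsets).
σ2/σ3 boundary: just /w/ — single C goes to the following onset.
Result: se.le.wed.
Classifying each syllable: /se/ (open), /le/ (open), /wed/ (closed).
Open syllables: 2.

2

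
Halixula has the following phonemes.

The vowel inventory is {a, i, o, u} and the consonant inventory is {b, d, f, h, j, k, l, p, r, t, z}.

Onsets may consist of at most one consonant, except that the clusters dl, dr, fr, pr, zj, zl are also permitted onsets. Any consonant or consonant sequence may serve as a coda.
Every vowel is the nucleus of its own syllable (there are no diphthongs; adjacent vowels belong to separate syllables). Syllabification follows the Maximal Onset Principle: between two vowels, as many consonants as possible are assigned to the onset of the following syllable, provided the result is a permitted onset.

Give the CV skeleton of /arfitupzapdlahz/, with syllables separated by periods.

VC.CV.CVC.CVC.CCVCC

Nuclei (vowels): a, i, u, a, a → 5 syllables.
σ1/σ2 boundary: /rf/; trying suffixes from longest down, /f/ is the first permitted one, so coda /r/ | onset /f/.
σ2/σ3 boundary: just /t/ — single C goes to the following onset.
σ3/σ4 boundary: /pz/ splits as /p/ + /z/ (/z/ is the longest suffix that is a licit onset).
σ4/σ5 boundary: /pdl/; trying suffixes from longest down, /dl/ is the first permitted one, so coda /p/ | onset /dl/.
Syllabification: ar.fi.tup.zap.dlahz.
Mapping each syllable to C/V: /ar/ → VC, /fi/ → CV, /tup/ → CVC, /zap/ → CVC, /dlahz/ → CCVCC.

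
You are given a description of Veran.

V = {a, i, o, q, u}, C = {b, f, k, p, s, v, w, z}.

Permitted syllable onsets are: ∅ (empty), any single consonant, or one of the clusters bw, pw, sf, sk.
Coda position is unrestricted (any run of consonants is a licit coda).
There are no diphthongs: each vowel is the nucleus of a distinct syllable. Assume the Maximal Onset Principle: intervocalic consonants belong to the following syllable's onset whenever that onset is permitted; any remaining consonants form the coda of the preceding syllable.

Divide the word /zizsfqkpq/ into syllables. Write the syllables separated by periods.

ziz.sfqk.pq

Nuclei (vowels): i, q, q → 3 syllables.
σ1/σ2 boundary: /zsf/ — longest licit onset from the right is /sf/, leaving /z/ as coda.
σ2/σ3 boundary: cluster /kp/ — the longest permitted-onset suffix is /p/; onset = /p/, preceding coda = /k/.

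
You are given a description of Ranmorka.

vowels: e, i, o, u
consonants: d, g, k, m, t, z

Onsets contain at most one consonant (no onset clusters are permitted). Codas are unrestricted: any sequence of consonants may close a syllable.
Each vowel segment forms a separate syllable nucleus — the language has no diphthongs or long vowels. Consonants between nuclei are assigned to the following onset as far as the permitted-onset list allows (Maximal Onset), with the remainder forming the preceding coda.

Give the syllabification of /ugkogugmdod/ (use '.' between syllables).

ug.ko.gugm.dod

Nuclei (vowels): u, o, u, o → 4 syllables.
V1 /u/ – V2 /o/: cluster /gk/ — the longest permitted-onset suffix is /k/; onset = /k/, preceding coda = /g/.
V2 /o/ – V3 /u/: just /g/ — single C goes to the following onset.
V3 /u/ – V4 /o/: /gmd/ splits as /gm/ + /d/ (/d/ is the longest suffix that is a licit onset).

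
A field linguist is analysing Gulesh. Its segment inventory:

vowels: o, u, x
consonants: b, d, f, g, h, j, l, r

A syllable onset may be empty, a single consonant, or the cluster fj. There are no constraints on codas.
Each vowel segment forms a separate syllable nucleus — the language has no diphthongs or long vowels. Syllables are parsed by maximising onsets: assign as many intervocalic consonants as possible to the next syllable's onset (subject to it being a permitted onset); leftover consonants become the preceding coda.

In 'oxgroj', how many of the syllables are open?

1

The vowels are o, x, o — 3 nuclei, so 3 syllables.
V1 /o/ – V2 /x/: nothing intervenes; syllable break is V.V.
V2 /x/ – V3 /o/: /gr/ splits as /g/ + /r/ (/r/ is the longest suffix that is a licit onset).
Result: o.xg.roj.
Classifying each syllable: /o/ (open), /xg/ (closed), /roj/ (closed).
Open syllables: 1.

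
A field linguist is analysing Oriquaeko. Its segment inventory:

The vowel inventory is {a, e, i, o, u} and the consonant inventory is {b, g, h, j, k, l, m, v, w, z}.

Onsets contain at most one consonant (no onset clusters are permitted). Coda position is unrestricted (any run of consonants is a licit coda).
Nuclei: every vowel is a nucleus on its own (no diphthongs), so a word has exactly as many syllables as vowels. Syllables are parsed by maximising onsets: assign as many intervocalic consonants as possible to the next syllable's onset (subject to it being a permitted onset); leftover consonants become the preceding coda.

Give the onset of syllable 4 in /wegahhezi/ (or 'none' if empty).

The vowels are e, a, e, i — 4 nuclei, so 4 syllables.
Between /e/ (V1) and /a/ (V2): /g/ → onset of the next syllable (single consonants are always licit onsets).
Between /a/ (V2) and /e/ (V3): cluster /hh/ — the longest permitted-onset suffix is /h/; onset = /h/, preceding coda = /h/.
Between /e/ (V3) and /i/ (V4): /z/ → onset of the next syllable (single consonants are always licit onsets).
So the parse is we.gah.he.zi.
Syllable 4 is /zi/: onset /z/, nucleus /i/, coda ∅.

z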